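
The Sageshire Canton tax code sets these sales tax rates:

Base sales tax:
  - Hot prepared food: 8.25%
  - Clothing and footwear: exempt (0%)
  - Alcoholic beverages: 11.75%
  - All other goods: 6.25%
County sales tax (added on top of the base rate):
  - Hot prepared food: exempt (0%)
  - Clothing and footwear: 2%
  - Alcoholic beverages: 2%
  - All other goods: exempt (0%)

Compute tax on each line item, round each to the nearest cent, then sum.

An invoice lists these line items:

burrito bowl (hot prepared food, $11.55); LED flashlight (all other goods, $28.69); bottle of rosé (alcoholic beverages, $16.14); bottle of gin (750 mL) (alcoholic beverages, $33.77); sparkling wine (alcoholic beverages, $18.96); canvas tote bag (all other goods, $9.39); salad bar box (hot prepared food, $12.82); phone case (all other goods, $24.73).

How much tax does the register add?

$15.41

Burrito bowl $11.55: hot prepared food → 8.25% + 0% county = 8.25% → $0.95
LED flashlight $28.69: all other goods → 6.25% + 0% county = 6.25% → $1.79
Bottle of rosé $16.14: alcoholic beverages → 11.75% + 2% county = 13.75% → $2.22
Bottle of gin (750 mL) $33.77: alcoholic beverages → 11.75% + 2% county = 13.75% → $4.64
Sparkling wine $18.96: alcoholic beverages → 11.75% + 2% county = 13.75% → $2.61
Canvas tote bag $9.39: all other goods → 6.25% + 0% county = 6.25% → $0.59
Salad bar box $12.82: hot prepared food → 8.25% + 0% county = 8.25% → $1.06
Phone case $24.73: all other goods → 6.25% + 0% county = 6.25% → $1.55
Total tax = $0.95 + $1.79 + $2.22 + $4.64 + $2.61 + $0.59 + $1.06 + $1.55 = $15.41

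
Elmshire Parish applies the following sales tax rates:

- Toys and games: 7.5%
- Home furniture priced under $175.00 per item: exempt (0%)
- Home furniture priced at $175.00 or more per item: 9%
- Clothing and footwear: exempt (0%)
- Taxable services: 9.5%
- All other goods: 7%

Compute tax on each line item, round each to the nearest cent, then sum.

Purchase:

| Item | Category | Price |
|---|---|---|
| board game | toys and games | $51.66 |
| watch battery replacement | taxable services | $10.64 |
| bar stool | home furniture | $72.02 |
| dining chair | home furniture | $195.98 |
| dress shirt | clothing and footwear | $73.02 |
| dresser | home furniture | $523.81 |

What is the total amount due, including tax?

Board game $51.66: toys and games → 7.5% → $3.87
Watch battery replacement $10.64: taxable services → 9.5% → $1.01
Bar stool $72.02: home furniture, under $175.00 → 0% → $0.00
Dining chair $195.98: home furniture, $175.00 or more → 9% → $17.64
Dress shirt $73.02: clothing and footwear → 0% → $0.00
Dresser $523.81: home furniture, $175.00 or more → 9% → $47.14
Subtotal = $927.13; tax = $69.66; total due = $996.79

$996.79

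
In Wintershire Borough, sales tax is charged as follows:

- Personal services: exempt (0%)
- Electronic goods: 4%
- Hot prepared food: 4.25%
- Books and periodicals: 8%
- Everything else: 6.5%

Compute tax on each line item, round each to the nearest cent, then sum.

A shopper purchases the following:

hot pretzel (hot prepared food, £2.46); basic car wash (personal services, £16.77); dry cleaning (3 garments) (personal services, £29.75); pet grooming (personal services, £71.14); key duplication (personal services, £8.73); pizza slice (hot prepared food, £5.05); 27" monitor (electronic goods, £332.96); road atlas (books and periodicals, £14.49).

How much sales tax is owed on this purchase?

Hot pretzel £2.46: hot prepared food → 4.25% → £0.10
Basic car wash £16.77: personal services → 0% → £0.00
Dry cleaning (3 garments) £29.75: personal services → 0% → £0.00
Pet grooming £71.14: personal services → 0% → £0.00
Key duplication £8.73: personal services → 0% → £0.00
Pizza slice £5.05: hot prepared food → 4.25% → £0.21
27" monitor £332.96: electronic goods → 4% → £13.32
Road atlas £14.49: books and periodicals → 8% → £1.16
Total tax = £0.10 + £0.21 + £13.32 + £1.16 = £14.79

£14.79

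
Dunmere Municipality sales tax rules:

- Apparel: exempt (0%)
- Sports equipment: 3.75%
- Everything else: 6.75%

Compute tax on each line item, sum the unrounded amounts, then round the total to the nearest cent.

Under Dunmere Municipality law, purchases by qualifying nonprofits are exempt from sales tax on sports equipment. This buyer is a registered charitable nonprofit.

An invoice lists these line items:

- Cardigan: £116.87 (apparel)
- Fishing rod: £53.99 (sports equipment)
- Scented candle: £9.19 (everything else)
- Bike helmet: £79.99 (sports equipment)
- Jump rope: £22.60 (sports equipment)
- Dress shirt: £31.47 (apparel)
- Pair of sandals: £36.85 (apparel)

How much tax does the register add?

Cardigan £116.87: apparel → 0% → £0.00
Fishing rod £53.99: sports equipment, buyer-exempt → 0% → £0.00
Scented candle £9.19: everything else → 6.75% → £0.620325
Bike helmet £79.99: sports equipment, buyer-exempt → 0% → £0.00
Jump rope £22.60: sports equipment, buyer-exempt → 0% → £0.00
Dress shirt £31.47: apparel → 0% → £0.00
Pair of sandals £36.85: apparel → 0% → £0.00
Unrounded tax sum = £0.620325 → £0.62

£0.62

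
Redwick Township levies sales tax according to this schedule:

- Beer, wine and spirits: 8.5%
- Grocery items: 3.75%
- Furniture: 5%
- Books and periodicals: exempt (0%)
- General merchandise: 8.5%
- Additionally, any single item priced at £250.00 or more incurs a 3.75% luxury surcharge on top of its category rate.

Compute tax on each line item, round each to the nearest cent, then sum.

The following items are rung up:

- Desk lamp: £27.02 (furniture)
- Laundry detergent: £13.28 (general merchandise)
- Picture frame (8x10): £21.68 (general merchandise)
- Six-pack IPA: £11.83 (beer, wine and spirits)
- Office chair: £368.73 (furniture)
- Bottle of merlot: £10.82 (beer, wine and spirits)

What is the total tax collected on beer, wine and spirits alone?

Six-pack IPA £11.83: beer, wine and spirits → 8.5% → £1.01
Bottle of merlot £10.82: beer, wine and spirits → 8.5% → £0.92
Tax on beer, wine and spirits = £1.01 + £0.92 = £1.93

£1.93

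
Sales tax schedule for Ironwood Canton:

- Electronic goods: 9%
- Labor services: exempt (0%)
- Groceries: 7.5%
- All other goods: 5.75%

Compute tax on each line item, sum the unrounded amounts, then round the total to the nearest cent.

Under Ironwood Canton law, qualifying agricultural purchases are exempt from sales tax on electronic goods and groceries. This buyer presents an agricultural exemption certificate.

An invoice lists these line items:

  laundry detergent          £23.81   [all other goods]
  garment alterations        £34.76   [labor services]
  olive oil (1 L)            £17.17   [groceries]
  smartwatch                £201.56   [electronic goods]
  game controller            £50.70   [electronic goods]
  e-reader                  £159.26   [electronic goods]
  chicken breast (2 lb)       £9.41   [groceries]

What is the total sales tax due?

Laundry detergent £23.81: all other goods → 5.75% → £1.369075
Garment alterations £34.76: labor services → 0% → £0.00
Olive oil (1 L) £17.17: groceries, buyer-exempt → 0% → £0.00
Smartwatch £201.56: electronic goods, buyer-exempt → 0% → £0.00
Game controller £50.70: electronic goods, buyer-exempt → 0% → £0.00
E-reader £159.26: electronic goods, buyer-exempt → 0% → £0.00
Chicken breast (2 lb) £9.41: groceries, buyer-exempt → 0% → £0.00
Unrounded tax sum = £1.369075 → £1.37

£1.37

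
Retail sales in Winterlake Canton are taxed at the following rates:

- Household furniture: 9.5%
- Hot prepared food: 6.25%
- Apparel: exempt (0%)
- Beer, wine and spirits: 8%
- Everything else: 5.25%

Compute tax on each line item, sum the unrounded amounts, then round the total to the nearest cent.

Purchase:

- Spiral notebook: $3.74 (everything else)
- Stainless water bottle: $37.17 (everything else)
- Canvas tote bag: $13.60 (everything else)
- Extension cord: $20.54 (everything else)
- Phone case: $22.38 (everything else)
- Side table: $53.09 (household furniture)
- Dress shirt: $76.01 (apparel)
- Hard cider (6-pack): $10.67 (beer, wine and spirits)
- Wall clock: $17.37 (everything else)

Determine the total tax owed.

Spiral notebook $3.74: everything else → 5.25% → $0.19635
Stainless water bottle $37.17: everything else → 5.25% → $1.951425
Canvas tote bag $13.60: everything else → 5.25% → $0.714
Extension cord $20.54: everything else → 5.25% → $1.07835
Phone case $22.38: everything else → 5.25% → $1.17495
Side table $53.09: household furniture → 9.5% → $5.04355
Dress shirt $76.01: apparel → 0% → $0.00
Hard cider (6-pack) $10.67: beer, wine and spirits → 8% → $0.8536
Wall clock $17.37: everything else → 5.25% → $0.911925
Unrounded tax sum = $11.92415 → $11.92

$11.92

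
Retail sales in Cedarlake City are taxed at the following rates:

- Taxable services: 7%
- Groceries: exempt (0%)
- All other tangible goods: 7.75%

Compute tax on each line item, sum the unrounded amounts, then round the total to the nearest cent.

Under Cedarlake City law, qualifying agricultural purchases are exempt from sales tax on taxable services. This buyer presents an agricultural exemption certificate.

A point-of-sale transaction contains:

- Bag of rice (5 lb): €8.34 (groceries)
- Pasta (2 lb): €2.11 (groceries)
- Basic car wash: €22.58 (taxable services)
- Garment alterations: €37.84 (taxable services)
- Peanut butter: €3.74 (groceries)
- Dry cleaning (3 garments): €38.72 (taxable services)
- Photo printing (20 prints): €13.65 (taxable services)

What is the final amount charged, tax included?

€126.98

Bag of rice (5 lb) €8.34: groceries → 0% → €0.00
Pasta (2 lb) €2.11: groceries → 0% → €0.00
Basic car wash €22.58: taxable services, buyer-exempt → 0% → €0.00
Garment alterations €37.84: taxable services, buyer-exempt → 0% → €0.00
Peanut butter €3.74: groceries → 0% → €0.00
Dry cleaning (3 garments) €38.72: taxable services, buyer-exempt → 0% → €0.00
Photo printing (20 prints) €13.65: taxable services, buyer-exempt → 0% → €0.00
Subtotal = €126.98; unrounded tax = €0.00 → €0.00; total due = €126.98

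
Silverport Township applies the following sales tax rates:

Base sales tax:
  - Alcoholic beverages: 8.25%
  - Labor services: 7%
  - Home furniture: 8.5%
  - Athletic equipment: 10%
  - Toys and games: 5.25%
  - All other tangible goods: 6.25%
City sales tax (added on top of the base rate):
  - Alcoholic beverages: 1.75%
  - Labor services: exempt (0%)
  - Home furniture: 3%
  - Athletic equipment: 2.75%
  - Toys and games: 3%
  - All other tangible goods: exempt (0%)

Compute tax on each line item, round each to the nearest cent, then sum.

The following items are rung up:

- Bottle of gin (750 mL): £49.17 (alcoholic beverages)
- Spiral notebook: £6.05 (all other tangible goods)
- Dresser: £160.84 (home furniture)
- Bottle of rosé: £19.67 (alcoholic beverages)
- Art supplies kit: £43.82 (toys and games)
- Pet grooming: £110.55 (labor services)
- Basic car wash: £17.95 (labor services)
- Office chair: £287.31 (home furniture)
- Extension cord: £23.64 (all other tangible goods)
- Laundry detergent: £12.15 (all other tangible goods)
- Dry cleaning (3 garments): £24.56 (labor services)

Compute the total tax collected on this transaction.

Bottle of gin (750 mL) £49.17: alcoholic beverages → 8.25% + 1.75% city = 10% → £4.92
Spiral notebook £6.05: all other tangible goods → 6.25% + 0% city = 6.25% → £0.38
Dresser £160.84: home furniture → 8.5% + 3% city = 11.5% → £18.50
Bottle of rosé £19.67: alcoholic beverages → 8.25% + 1.75% city = 10% → £1.97
Art supplies kit £43.82: toys and games → 5.25% + 3% city = 8.25% → £3.62
Pet grooming £110.55: labor services → 7% + 0% city = 7% → £7.74
Basic car wash £17.95: labor services → 7% + 0% city = 7% → £1.26
Office chair £287.31: home furniture → 8.5% + 3% city = 11.5% → £33.04
Extension cord £23.64: all other tangible goods → 6.25% + 0% city = 6.25% → £1.48
Laundry detergent £12.15: all other tangible goods → 6.25% + 0% city = 6.25% → £0.76
Dry cleaning (3 garments) £24.56: labor services → 7% + 0% city = 7% → £1.72
Total tax = £4.92 + £0.38 + £18.50 + £1.97 + £3.62 + £7.74 + £1.26 + £33.04 + £1.48 + £0.76 + £1.72 = £75.39

£75.39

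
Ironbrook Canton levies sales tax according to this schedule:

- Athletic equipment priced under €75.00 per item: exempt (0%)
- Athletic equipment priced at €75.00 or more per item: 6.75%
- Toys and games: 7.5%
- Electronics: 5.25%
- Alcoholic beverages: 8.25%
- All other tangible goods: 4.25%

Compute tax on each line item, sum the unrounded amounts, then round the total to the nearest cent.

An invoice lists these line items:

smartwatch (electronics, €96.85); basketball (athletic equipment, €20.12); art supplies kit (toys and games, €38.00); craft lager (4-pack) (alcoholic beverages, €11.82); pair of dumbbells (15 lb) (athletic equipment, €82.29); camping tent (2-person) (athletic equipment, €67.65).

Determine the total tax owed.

Smartwatch €96.85: electronics → 5.25% → €5.084625
Basketball €20.12: athletic equipment, under €75.00 → 0% → €0.00
Art supplies kit €38.00: toys and games → 7.5% → €2.85
Craft lager (4-pack) €11.82: alcoholic beverages → 8.25% → €0.97515
Pair of dumbbells (15 lb) €82.29: athletic equipment, €75.00 or more → 6.75% → €5.554575
Camping tent (2-person) €67.65: athletic equipment, under €75.00 → 0% → €0.00
Unrounded tax sum = €14.46435 → €14.46

€14.46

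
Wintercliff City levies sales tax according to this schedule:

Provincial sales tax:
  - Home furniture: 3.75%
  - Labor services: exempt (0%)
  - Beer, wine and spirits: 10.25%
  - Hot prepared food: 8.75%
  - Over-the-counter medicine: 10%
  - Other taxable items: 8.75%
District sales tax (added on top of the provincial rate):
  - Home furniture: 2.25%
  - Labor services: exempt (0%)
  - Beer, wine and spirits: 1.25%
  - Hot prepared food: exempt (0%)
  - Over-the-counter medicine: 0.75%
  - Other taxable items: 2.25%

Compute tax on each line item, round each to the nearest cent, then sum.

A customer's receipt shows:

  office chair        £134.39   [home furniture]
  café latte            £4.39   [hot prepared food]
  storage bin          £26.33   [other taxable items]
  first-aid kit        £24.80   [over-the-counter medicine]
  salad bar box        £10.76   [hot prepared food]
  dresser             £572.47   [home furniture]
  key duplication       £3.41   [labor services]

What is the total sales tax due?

£49.30

Office chair £134.39: home furniture → 3.75% + 2.25% district = 6% → £8.06
Café latte £4.39: hot prepared food → 8.75% + 0% district = 8.75% → £0.38
Storage bin £26.33: other taxable items → 8.75% + 2.25% district = 11% → £2.90
First-aid kit £24.80: over-the-counter medicine → 10% + 0.75% district = 10.75% → £2.67
Salad bar box £10.76: hot prepared food → 8.75% + 0% district = 8.75% → £0.94
Dresser £572.47: home furniture → 3.75% + 2.25% district = 6% → £34.35
Key duplication £3.41: labor services → 0% + 0% district = 0% → £0.00
Total tax = £8.06 + £0.38 + £2.90 + £2.67 + £0.94 + £34.35 = £49.30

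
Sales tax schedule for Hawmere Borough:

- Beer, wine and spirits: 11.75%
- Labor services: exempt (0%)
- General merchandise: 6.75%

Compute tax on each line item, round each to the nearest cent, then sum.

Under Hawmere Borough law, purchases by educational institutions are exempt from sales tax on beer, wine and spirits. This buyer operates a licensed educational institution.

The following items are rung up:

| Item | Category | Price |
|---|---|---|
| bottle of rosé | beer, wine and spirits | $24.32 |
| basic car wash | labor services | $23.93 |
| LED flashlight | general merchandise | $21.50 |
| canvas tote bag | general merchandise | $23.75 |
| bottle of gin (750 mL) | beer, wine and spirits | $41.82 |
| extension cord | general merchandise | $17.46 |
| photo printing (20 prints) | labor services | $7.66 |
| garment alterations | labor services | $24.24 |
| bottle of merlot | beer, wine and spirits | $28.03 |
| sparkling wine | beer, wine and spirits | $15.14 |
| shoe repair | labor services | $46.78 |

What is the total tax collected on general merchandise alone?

$4.23

LED flashlight $21.50: general merchandise → 6.75% → $1.45
Canvas tote bag $23.75: general merchandise → 6.75% → $1.60
Extension cord $17.46: general merchandise → 6.75% → $1.18
Tax on general merchandise = $1.45 + $1.60 + $1.18 = $4.23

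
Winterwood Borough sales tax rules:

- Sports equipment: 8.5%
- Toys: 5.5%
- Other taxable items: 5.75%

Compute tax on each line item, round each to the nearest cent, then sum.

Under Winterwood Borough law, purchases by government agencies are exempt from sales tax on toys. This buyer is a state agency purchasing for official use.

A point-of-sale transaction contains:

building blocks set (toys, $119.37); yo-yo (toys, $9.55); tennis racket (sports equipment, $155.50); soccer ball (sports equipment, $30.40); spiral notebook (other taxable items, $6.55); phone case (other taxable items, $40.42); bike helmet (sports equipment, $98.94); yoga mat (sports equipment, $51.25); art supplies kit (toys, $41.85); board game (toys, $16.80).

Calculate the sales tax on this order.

$31.27

Building blocks set $119.37: toys, buyer-exempt → 0% → $0.00
Yo-yo $9.55: toys, buyer-exempt → 0% → $0.00
Tennis racket $155.50: sports equipment → 8.5% → $13.22
Soccer ball $30.40: sports equipment → 8.5% → $2.58
Spiral notebook $6.55: other taxable items → 5.75% → $0.38
Phone case $40.42: other taxable items → 5.75% → $2.32
Bike helmet $98.94: sports equipment → 8.5% → $8.41
Yoga mat $51.25: sports equipment → 8.5% → $4.36
Art supplies kit $41.85: toys, buyer-exempt → 0% → $0.00
Board game $16.80: toys, buyer-exempt → 0% → $0.00
Total tax = $13.22 + $2.58 + $0.38 + $2.32 + $8.41 + $4.36 = $31.27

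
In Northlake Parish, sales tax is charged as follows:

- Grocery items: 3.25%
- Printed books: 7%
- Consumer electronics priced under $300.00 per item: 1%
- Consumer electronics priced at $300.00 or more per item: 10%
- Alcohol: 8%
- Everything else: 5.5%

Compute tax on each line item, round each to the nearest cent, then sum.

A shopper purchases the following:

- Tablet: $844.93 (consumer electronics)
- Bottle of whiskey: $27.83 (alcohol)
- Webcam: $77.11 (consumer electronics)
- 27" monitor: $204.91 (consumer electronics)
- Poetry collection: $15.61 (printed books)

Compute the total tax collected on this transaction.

$90.63

Tablet $844.93: consumer electronics, $300.00 or more → 10% → $84.49
Bottle of whiskey $27.83: alcohol → 8% → $2.23
Webcam $77.11: consumer electronics, under $300.00 → 1% → $0.77
27" monitor $204.91: consumer electronics, under $300.00 → 1% → $2.05
Poetry collection $15.61: printed books → 7% → $1.09
Total tax = $84.49 + $2.23 + $0.77 + $2.05 + $1.09 = $90.63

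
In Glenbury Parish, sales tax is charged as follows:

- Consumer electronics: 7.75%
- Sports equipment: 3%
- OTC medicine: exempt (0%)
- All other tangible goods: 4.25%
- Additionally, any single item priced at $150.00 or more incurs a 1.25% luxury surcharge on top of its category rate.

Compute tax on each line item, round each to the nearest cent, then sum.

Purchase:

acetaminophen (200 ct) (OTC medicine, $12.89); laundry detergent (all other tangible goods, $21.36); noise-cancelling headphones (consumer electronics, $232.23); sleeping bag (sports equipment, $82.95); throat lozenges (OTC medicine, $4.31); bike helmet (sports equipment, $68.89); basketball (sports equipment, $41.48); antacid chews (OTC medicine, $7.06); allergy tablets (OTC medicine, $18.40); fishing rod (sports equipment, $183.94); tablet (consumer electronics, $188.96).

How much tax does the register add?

$52.44

Acetaminophen (200 ct) $12.89: OTC medicine → 0% → $0.00
Laundry detergent $21.36: all other tangible goods → 4.25% → $0.91
Noise-cancelling headphones $232.23: consumer electronics → 7.75% + 1.25% surcharge = 9% → $20.90
Sleeping bag $82.95: sports equipment → 3% → $2.49
Throat lozenges $4.31: OTC medicine → 0% → $0.00
Bike helmet $68.89: sports equipment → 3% → $2.07
Basketball $41.48: sports equipment → 3% → $1.24
Antacid chews $7.06: OTC medicine → 0% → $0.00
Allergy tablets $18.40: OTC medicine → 0% → $0.00
Fishing rod $183.94: sports equipment → 3% + 1.25% surcharge = 4.25% → $7.82
Tablet $188.96: consumer electronics → 7.75% + 1.25% surcharge = 9% → $17.01
Total tax = $0.91 + $20.90 + $2.49 + $2.07 + $1.24 + $7.82 + $17.01 = $52.44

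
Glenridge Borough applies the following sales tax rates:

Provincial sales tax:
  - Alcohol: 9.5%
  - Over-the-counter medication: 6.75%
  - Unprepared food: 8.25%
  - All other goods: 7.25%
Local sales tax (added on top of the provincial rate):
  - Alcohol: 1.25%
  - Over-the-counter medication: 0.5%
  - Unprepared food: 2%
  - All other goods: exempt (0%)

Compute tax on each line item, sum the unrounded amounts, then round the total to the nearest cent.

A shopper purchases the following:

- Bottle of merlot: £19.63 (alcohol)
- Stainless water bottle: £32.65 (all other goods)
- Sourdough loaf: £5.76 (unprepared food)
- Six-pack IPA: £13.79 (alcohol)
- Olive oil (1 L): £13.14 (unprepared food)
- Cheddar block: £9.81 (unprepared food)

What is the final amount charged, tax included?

Bottle of merlot £19.63: alcohol → 9.5% + 1.25% local = 10.75% → £2.110225
Stainless water bottle £32.65: all other goods → 7.25% + 0% local = 7.25% → £2.367125
Sourdough loaf £5.76: unprepared food → 8.25% + 2% local = 10.25% → £0.5904
Six-pack IPA £13.79: alcohol → 9.5% + 1.25% local = 10.75% → £1.482425
Olive oil (1 L) £13.14: unprepared food → 8.25% + 2% local = 10.25% → £1.34685
Cheddar block £9.81: unprepared food → 8.25% + 2% local = 10.25% → £1.005525
Subtotal = £94.78; unrounded tax = £8.90255 → £8.90; total due = £103.68

£103.68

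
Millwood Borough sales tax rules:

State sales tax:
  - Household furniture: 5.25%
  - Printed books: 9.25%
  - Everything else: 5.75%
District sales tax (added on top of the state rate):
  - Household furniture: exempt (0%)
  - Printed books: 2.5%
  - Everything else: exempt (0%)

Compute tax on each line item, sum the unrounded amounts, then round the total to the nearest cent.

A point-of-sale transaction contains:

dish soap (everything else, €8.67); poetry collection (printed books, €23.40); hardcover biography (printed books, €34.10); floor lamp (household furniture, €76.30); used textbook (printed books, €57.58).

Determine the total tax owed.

€18.03

Dish soap €8.67: everything else → 5.75% + 0% district = 5.75% → €0.498525
Poetry collection €23.40: printed books → 9.25% + 2.5% district = 11.75% → €2.7495
Hardcover biography €34.10: printed books → 9.25% + 2.5% district = 11.75% → €4.00675
Floor lamp €76.30: household furniture → 5.25% + 0% district = 5.25% → €4.00575
Used textbook €57.58: printed books → 9.25% + 2.5% district = 11.75% → €6.76565
Unrounded tax sum = €18.026175 → €18.03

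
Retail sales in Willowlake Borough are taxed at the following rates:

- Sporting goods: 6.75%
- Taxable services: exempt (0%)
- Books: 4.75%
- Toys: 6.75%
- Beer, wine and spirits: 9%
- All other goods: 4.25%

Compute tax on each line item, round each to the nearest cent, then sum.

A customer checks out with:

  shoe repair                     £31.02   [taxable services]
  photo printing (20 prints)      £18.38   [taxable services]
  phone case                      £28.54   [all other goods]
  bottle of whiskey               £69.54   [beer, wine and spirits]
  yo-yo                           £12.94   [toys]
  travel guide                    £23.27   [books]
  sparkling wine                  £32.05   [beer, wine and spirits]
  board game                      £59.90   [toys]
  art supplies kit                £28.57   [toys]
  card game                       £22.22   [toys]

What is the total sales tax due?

£19.80

Shoe repair £31.02: taxable services → 0% → £0.00
Photo printing (20 prints) £18.38: taxable services → 0% → £0.00
Phone case £28.54: all other goods → 4.25% → £1.21
Bottle of whiskey £69.54: beer, wine and spirits → 9% → £6.26
Yo-yo £12.94: toys → 6.75% → £0.87
Travel guide £23.27: books → 4.75% → £1.11
Sparkling wine £32.05: beer, wine and spirits → 9% → £2.88
Board game £59.90: toys → 6.75% → £4.04
Art supplies kit £28.57: toys → 6.75% → £1.93
Card game £22.22: toys → 6.75% → £1.50
Total tax = £1.21 + £6.26 + £0.87 + £1.11 + £2.88 + £4.04 + £1.93 + £1.50 = £19.80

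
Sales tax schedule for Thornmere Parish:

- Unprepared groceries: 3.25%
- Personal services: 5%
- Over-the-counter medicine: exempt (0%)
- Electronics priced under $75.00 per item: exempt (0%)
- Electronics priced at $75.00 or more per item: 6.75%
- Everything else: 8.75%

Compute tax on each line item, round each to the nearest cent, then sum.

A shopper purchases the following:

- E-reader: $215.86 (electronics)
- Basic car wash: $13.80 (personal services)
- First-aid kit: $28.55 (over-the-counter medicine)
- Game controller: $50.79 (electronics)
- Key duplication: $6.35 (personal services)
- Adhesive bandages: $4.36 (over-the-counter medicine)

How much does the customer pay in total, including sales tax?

$335.29

E-reader $215.86: electronics, $75.00 or more → 6.75% → $14.57
Basic car wash $13.80: personal services → 5% → $0.69
First-aid kit $28.55: over-the-counter medicine → 0% → $0.00
Game controller $50.79: electronics, under $75.00 → 0% → $0.00
Key duplication $6.35: personal services → 5% → $0.32
Adhesive bandages $4.36: over-the-counter medicine → 0% → $0.00
Subtotal = $319.71; tax = $15.58; total due = $335.29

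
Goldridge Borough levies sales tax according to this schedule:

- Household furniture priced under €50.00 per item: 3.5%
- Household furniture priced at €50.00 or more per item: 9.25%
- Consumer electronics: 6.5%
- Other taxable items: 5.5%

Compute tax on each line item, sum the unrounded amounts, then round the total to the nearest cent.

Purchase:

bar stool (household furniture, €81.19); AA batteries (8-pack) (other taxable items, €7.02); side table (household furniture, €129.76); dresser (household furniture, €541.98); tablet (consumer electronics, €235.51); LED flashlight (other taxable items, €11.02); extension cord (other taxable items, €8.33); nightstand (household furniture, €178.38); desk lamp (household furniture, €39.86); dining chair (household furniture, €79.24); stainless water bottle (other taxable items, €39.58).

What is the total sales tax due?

€113.81

Bar stool €81.19: household furniture, €50.00 or more → 9.25% → €7.510075
AA batteries (8-pack) €7.02: other taxable items → 5.5% → €0.3861
Side table €129.76: household furniture, €50.00 or more → 9.25% → €12.0028
Dresser €541.98: household furniture, €50.00 or more → 9.25% → €50.13315
Tablet €235.51: consumer electronics → 6.5% → €15.30815
LED flashlight €11.02: other taxable items → 5.5% → €0.6061
Extension cord €8.33: other taxable items → 5.5% → €0.45815
Nightstand €178.38: household furniture, €50.00 or more → 9.25% → €16.50015
Desk lamp €39.86: household furniture, under €50.00 → 3.5% → €1.3951
Dining chair €79.24: household furniture, €50.00 or more → 9.25% → €7.3297
Stainless water bottle €39.58: other taxable items → 5.5% → €2.1769
Unrounded tax sum = €113.806375 → €113.81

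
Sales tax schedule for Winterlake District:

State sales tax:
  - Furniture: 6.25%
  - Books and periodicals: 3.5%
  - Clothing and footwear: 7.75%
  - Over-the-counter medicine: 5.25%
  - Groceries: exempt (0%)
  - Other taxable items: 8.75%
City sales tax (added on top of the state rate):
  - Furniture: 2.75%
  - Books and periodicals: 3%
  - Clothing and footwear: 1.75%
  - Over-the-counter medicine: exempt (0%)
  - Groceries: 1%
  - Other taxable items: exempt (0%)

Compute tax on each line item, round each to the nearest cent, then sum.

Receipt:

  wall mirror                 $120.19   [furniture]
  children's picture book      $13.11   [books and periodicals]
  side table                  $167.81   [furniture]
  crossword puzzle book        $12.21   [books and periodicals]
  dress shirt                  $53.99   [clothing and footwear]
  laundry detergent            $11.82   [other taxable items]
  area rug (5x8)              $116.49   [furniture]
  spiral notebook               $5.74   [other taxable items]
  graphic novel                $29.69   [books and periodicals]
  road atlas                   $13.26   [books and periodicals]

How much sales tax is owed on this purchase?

$47.49

Wall mirror $120.19: furniture → 6.25% + 2.75% city = 9% → $10.82
Children's picture book $13.11: books and periodicals → 3.5% + 3% city = 6.5% → $0.85
Side table $167.81: furniture → 6.25% + 2.75% city = 9% → $15.10
Crossword puzzle book $12.21: books and periodicals → 3.5% + 3% city = 6.5% → $0.79
Dress shirt $53.99: clothing and footwear → 7.75% + 1.75% city = 9.5% → $5.13
Laundry detergent $11.82: other taxable items → 8.75% + 0% city = 8.75% → $1.03
Area rug (5x8) $116.49: furniture → 6.25% + 2.75% city = 9% → $10.48
Spiral notebook $5.74: other taxable items → 8.75% + 0% city = 8.75% → $0.50
Graphic novel $29.69: books and periodicals → 3.5% + 3% city = 6.5% → $1.93
Road atlas $13.26: books and periodicals → 3.5% + 3% city = 6.5% → $0.86
Total tax = $10.82 + $0.85 + $15.10 + $0.79 + $5.13 + $1.03 + $10.48 + $0.50 + $1.93 + $0.86 = $47.49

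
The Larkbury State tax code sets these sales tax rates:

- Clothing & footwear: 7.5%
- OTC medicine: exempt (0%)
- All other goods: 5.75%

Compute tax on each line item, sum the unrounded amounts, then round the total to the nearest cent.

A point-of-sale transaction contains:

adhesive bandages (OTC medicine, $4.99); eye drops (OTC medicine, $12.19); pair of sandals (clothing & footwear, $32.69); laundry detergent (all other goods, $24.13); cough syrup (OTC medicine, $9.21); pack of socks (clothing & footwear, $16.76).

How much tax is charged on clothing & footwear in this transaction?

$3.71

Pair of sandals $32.69: clothing & footwear → 7.5% → $2.45175
Pack of socks $16.76: clothing & footwear → 7.5% → $1.257
Tax on clothing & footwear: unrounded sum = $3.70875 → $3.71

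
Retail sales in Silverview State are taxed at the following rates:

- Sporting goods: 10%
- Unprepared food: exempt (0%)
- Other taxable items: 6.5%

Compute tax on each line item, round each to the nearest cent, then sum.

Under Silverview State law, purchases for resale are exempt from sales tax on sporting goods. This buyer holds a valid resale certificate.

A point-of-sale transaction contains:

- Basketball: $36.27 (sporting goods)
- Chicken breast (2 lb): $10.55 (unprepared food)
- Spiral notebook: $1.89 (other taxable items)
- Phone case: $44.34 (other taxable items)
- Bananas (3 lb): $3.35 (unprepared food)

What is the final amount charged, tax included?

$99.40

Basketball $36.27: sporting goods, buyer-exempt → 0% → $0.00
Chicken breast (2 lb) $10.55: unprepared food → 0% → $0.00
Spiral notebook $1.89: other taxable items → 6.5% → $0.12
Phone case $44.34: other taxable items → 6.5% → $2.88
Bananas (3 lb) $3.35: unprepared food → 0% → $0.00
Subtotal = $96.40; tax = $3.00; total due = $99.40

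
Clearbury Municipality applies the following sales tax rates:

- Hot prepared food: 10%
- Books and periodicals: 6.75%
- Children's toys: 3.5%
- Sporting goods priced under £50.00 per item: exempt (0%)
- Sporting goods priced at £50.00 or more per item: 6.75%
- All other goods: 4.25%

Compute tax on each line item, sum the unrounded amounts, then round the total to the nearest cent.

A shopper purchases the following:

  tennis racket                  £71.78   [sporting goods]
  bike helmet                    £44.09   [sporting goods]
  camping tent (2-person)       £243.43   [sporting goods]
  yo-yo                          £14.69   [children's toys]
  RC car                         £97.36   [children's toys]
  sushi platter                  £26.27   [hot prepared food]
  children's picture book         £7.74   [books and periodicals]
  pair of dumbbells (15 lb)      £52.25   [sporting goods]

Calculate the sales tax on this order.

£31.87

Tennis racket £71.78: sporting goods, £50.00 or more → 6.75% → £4.84515
Bike helmet £44.09: sporting goods, under £50.00 → 0% → £0.00
Camping tent (2-person) £243.43: sporting goods, £50.00 or more → 6.75% → £16.431525
Yo-yo £14.69: children's toys → 3.5% → £0.51415
RC car £97.36: children's toys → 3.5% → £3.4076
Sushi platter £26.27: hot prepared food → 10% → £2.627
Children's picture book £7.74: books and periodicals → 6.75% → £0.52245
Pair of dumbbells (15 lb) £52.25: sporting goods, £50.00 or more → 6.75% → £3.526875
Unrounded tax sum = £31.87475 → £31.87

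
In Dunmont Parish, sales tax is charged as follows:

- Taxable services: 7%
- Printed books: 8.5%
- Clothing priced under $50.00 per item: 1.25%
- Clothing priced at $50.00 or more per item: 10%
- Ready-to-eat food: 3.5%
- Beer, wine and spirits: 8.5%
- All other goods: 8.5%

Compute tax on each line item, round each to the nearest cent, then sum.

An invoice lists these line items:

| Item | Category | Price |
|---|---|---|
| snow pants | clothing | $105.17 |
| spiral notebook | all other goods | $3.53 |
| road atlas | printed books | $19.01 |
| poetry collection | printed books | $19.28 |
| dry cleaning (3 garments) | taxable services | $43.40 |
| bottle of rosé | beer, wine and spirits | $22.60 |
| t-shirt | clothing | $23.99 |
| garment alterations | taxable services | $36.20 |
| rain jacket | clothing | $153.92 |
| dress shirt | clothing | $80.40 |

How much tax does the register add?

$45.30

Snow pants $105.17: clothing, $50.00 or more → 10% → $10.52
Spiral notebook $3.53: all other goods → 8.5% → $0.30
Road atlas $19.01: printed books → 8.5% → $1.62
Poetry collection $19.28: printed books → 8.5% → $1.64
Dry cleaning (3 garments) $43.40: taxable services → 7% → $3.04
Bottle of rosé $22.60: beer, wine and spirits → 8.5% → $1.92
T-shirt $23.99: clothing, under $50.00 → 1.25% → $0.30
Garment alterations $36.20: taxable services → 7% → $2.53
Rain jacket $153.92: clothing, $50.00 or more → 10% → $15.39
Dress shirt $80.40: clothing, $50.00 or more → 10% → $8.04
Total tax = $10.52 + $0.30 + $1.62 + $1.64 + $3.04 + $1.92 + $0.30 + $2.53 + $15.39 + $8.04 = $45.30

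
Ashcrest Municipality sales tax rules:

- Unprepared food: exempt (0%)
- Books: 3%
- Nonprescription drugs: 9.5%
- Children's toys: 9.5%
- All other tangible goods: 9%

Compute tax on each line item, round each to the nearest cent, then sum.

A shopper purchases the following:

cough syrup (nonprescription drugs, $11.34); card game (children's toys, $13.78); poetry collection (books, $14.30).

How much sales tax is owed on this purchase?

$2.82

Cough syrup $11.34: nonprescription drugs → 9.5% → $1.08
Card game $13.78: children's toys → 9.5% → $1.31
Poetry collection $14.30: books → 3% → $0.43
Total tax = $1.08 + $1.31 + $0.43 = $2.82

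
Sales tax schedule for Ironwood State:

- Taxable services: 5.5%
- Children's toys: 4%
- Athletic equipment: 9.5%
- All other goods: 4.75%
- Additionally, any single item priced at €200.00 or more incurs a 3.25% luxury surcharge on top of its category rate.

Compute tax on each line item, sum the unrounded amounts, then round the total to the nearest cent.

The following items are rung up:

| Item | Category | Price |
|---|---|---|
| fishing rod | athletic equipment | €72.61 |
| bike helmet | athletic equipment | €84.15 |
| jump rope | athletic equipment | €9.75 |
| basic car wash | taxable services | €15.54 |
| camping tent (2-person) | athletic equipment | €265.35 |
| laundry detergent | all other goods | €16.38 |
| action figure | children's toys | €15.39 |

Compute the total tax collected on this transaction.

€51.90

Fishing rod €72.61: athletic equipment → 9.5% → €6.89795
Bike helmet €84.15: athletic equipment → 9.5% → €7.99425
Jump rope €9.75: athletic equipment → 9.5% → €0.92625
Basic car wash €15.54: taxable services → 5.5% → €0.8547
Camping tent (2-person) €265.35: athletic equipment → 9.5% + 3.25% surcharge = 12.75% → €33.832125
Laundry detergent €16.38: all other goods → 4.75% → €0.77805
Action figure €15.39: children's toys → 4% → €0.6156
Unrounded tax sum = €51.898925 → €51.90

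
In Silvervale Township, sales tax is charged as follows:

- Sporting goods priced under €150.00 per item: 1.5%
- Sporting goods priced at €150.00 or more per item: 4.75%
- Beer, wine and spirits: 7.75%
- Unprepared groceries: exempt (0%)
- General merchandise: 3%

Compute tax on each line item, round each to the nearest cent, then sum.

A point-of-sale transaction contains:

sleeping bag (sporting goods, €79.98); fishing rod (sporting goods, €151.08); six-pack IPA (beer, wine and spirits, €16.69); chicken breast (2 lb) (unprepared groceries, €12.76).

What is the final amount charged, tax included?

Sleeping bag €79.98: sporting goods, under €150.00 → 1.5% → €1.20
Fishing rod €151.08: sporting goods, €150.00 or more → 4.75% → €7.18
Six-pack IPA €16.69: beer, wine and spirits → 7.75% → €1.29
Chicken breast (2 lb) €12.76: unprepared groceries → 0% → €0.00
Subtotal = €260.51; tax = €9.67; total due = €270.18

€270.18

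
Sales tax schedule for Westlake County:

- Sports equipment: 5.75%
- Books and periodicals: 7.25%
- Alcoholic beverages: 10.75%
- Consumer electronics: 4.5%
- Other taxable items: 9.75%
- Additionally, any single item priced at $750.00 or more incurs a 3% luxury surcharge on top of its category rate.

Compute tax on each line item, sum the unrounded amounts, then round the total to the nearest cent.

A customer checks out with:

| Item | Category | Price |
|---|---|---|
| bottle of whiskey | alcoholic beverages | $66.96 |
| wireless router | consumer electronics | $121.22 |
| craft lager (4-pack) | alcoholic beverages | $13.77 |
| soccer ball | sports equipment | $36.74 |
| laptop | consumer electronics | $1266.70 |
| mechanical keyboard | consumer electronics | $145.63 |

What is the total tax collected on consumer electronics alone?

$107.01

Wireless router $121.22: consumer electronics → 4.5% → $5.4549
Laptop $1266.70: consumer electronics → 4.5% + 3% surcharge = 7.5% → $95.0025
Mechanical keyboard $145.63: consumer electronics → 4.5% → $6.55335
Tax on consumer electronics: unrounded sum = $107.01075 → $107.01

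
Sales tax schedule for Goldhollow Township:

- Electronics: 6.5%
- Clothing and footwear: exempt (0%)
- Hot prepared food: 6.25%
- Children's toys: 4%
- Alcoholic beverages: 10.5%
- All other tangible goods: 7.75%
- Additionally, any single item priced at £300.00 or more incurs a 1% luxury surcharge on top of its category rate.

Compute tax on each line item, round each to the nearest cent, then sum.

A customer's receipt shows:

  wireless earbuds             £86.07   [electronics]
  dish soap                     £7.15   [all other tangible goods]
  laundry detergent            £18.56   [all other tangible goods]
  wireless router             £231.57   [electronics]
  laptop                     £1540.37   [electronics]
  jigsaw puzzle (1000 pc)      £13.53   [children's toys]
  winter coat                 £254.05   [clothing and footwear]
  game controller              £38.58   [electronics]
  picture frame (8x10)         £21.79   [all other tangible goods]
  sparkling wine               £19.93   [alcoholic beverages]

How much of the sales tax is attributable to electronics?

£138.68

Wireless earbuds £86.07: electronics → 6.5% → £5.59
Wireless router £231.57: electronics → 6.5% → £15.05
Laptop £1540.37: electronics → 6.5% + 1% surcharge = 7.5% → £115.53
Game controller £38.58: electronics → 6.5% → £2.51
Tax on electronics = £5.59 + £15.05 + £115.53 + £2.51 = £138.68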